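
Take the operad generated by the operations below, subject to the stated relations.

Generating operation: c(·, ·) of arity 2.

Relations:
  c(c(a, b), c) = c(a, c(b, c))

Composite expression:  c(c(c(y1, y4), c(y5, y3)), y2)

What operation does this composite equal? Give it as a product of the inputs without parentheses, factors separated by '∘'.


y1 ∘ y4 ∘ y5 ∘ y3 ∘ y2


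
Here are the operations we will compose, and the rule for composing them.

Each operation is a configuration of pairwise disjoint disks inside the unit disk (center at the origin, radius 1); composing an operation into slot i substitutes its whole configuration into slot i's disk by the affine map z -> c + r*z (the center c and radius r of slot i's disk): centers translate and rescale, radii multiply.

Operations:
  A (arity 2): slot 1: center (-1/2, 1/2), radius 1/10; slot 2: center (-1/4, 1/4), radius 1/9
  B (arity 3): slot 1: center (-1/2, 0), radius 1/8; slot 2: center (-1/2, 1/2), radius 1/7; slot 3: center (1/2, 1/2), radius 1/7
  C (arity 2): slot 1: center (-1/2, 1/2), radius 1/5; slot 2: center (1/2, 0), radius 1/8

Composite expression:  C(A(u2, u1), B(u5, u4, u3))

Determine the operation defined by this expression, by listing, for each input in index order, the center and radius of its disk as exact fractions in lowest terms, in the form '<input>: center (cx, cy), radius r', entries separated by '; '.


u1: center (-11/20, 11/20), radius 1/45; u2: center (-3/5, 3/5), radius 1/50; u3: center (9/16, 1/16), radius 1/56; u4: center (7/16, 1/16), radius 1/56; u5: center (7/16, 0), radius 1/64


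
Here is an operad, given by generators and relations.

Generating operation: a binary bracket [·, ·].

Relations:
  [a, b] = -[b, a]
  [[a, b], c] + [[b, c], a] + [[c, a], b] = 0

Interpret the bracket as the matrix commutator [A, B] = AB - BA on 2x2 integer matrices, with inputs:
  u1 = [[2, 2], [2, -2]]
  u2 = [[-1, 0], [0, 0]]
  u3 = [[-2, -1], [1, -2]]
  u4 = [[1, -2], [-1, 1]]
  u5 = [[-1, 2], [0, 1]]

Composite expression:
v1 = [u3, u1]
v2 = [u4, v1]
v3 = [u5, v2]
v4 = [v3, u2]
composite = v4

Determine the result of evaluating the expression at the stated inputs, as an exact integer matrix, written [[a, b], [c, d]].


[u3, u1] = [[-4, 4], [4, 4]]
[u4, [u3, u1]] = [[-4, -16], [8, 4]]
[u5, [u4, [u3, u1]]] = [[16, 48], [16, -16]]
[[u5, [u4, [u3, u1]]], u2] = [[0, 48], [-16, 0]]

[[0, 48], [-16, 0]]


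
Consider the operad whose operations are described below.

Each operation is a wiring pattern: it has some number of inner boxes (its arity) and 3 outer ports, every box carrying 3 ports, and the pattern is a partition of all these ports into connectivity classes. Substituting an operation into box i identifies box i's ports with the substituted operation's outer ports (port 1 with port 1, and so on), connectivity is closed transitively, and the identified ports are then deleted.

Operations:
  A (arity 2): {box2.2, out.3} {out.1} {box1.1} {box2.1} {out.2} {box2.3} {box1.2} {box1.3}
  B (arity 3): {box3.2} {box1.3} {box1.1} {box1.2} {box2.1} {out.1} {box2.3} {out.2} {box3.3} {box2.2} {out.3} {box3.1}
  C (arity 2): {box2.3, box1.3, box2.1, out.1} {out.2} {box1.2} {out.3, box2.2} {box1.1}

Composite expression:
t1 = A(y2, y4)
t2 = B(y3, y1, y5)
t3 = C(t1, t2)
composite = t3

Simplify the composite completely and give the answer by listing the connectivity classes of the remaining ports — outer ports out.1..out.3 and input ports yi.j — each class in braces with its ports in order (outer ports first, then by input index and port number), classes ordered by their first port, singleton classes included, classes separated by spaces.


{out.1, y4.2} {out.2} {out.3} {y1.1} {y1.2} {y1.3} {y2.1} {y2.2} {y2.3} {y3.1} {y3.2} {y3.3} {y4.1} {y4.3} {y5.1} {y5.2} {y5.3}

Treat the ports identified at C as solder joints: merge, then drop.
the subtree at A composes to {out.1} {out.2} {out.3, y4.2} {y2.1} {y2.2} {y2.3} {y4.1} {y4.3} on (y2, y4); out.j = own outer ports
the subtree at B composes to {out.1} {out.2} {out.3} {y1.1} {y1.2} {y1.3} {y3.1} {y3.2} {y3.3} {y5.1} {y5.2} {y5.3} on (y3, y1, y5); out.j = own outer ports
the subtree at C composes to {out.1, y4.2} {out.2} {out.3} {y1.1} {y1.2} {y1.3} {y2.1} {y2.2} {y2.3} {y3.1} {y3.2} {y3.3} {y4.1} {y4.3} {y5.1} {y5.2} {y5.3} on (y2, y4, y3, y1, y5); out.j = own outer ports


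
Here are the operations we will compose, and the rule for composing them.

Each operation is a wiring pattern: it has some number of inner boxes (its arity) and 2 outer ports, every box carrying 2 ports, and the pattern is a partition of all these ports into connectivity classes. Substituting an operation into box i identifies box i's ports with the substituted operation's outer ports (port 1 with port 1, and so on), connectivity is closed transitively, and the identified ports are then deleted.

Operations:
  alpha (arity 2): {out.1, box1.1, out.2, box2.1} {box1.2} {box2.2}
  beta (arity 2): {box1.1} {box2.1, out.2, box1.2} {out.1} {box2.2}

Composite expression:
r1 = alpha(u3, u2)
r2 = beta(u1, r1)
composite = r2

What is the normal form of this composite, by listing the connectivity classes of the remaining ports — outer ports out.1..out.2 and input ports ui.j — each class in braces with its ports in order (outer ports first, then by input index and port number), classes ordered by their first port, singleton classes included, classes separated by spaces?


{out.1} {out.2, u1.2, u2.1, u3.1} {u1.1} {u2.2} {u3.2}


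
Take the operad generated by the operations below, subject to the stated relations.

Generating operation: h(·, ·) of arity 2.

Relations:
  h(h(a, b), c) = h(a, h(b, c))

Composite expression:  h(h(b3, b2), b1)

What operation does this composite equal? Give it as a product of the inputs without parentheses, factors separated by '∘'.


b3 ∘ b2 ∘ b1

Under associativity of h, the answer is the b's in reading order.
h(b3, b2) unparenthesizes to b3 ∘ b2
h(h(b3, b2), b1) unparenthesizes to b3 ∘ b2 ∘ b1


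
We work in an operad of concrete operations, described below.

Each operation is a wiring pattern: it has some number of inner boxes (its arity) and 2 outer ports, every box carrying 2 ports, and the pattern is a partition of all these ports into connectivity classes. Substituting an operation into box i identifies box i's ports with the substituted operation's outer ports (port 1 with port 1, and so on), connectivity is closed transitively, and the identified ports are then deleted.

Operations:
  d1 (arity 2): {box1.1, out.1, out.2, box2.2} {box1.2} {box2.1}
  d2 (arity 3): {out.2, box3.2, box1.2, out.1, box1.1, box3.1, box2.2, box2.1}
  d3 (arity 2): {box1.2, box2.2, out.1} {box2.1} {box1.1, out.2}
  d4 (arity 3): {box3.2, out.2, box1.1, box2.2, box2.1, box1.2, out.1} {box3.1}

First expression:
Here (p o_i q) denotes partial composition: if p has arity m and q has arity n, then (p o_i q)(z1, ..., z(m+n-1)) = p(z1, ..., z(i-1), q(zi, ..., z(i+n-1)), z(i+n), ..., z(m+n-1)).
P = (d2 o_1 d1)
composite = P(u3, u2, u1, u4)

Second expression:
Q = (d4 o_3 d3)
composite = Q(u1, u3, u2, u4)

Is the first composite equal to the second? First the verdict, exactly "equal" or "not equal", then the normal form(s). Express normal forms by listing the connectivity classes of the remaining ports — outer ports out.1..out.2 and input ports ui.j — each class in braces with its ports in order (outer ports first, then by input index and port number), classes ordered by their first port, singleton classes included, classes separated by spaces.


not equal — first {out.1, out.2, u1.1, u1.2, u2.2, u3.1, u4.1, u4.2} {u2.1} {u3.2}, second {out.1, out.2, u1.1, u1.2, u2.1, u3.1, u3.2} {u2.2, u4.2} {u4.1}


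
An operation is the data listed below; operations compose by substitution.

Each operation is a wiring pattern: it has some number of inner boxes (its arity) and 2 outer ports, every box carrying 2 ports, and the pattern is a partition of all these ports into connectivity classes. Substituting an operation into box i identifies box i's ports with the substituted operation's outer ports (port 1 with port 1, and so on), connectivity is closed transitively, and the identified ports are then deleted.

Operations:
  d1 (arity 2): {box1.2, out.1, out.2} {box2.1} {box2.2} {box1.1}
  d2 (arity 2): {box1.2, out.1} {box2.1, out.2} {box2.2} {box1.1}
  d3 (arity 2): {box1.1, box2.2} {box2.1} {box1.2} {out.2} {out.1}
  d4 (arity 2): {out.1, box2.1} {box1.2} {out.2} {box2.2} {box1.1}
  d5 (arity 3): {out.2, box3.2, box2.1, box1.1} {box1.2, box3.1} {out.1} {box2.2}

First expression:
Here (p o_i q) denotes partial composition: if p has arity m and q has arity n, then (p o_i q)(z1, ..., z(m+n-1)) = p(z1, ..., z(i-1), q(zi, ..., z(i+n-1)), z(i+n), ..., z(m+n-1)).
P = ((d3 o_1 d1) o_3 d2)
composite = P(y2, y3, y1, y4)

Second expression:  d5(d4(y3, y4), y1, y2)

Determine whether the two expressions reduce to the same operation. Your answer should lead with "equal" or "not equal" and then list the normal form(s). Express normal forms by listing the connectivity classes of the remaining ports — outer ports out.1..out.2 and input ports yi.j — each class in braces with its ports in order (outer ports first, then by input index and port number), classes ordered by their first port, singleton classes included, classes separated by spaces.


not equal; the first gives {out.1} {out.2} {y1.1} {y1.2} {y2.1} {y2.2, y4.1} {y3.1} {y3.2} {y4.2} and the second {out.1} {out.2, y1.1, y2.2, y4.1} {y1.2} {y2.1} {y3.1} {y3.2} {y4.2}

Normal form of the first expression: {out.1} {out.2} {y1.1} {y1.2} {y2.1} {y2.2, y4.1} {y3.1} {y3.2} {y4.2}
Normal form of the second expression: {out.1} {out.2, y1.1, y2.2, y4.1} {y1.2} {y2.1} {y3.1} {y3.2} {y4.2}
No match — not equal.


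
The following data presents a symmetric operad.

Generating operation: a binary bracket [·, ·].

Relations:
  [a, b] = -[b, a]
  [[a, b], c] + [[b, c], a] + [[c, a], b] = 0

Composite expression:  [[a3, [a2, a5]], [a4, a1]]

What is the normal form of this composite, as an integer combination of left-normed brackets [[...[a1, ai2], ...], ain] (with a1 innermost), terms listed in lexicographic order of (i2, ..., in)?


-[[[[a1, a4], a2], a5], a3] + [[[[a1, a4], a3], a2], a5] - [[[[a1, a4], a3], a5], a2] + [[[[a1, a4], a5], a2], a3]

Skip Jacobi rewriting: expand, keep a1-initial words, read off terms.
Composite bracket: [[a3, [a2, a5]], [a4, a1]]
Applying ab - ba throughout gives 16 signed words (2^4 = 16).
Words beginning with a1 determine it all:
  sign of a1a4a2a5a3 is -1, so it contributes -[[[[a1, a4], a2], a5], a3]
  sign of a1a4a3a2a5 is +1, so it contributes +[[[[a1, a4], a3], a2], a5]
  sign of a1a4a3a5a2 is -1, so it contributes -[[[[a1, a4], a3], a5], a2]
  sign of a1a4a5a2a3 is +1, so it contributes +[[[[a1, a4], a5], a2], a3]


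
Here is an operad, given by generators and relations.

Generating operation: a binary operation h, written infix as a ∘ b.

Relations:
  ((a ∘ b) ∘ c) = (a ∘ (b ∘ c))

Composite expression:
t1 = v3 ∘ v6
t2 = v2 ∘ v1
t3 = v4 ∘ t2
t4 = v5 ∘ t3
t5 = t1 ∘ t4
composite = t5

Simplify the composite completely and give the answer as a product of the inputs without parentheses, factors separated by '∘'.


Key point: h is associative — brackets drop, the v-order remains.
(v3 ∘ v6) reduces to v3 ∘ v6
(v2 ∘ v1) reduces to v2 ∘ v1
(v4 ∘ (v2 ∘ v1)) reduces to v4 ∘ v2 ∘ v1
(v5 ∘ (v4 ∘ (v2 ∘ v1))) reduces to v5 ∘ v4 ∘ v2 ∘ v1
((v3 ∘ v6) ∘ (v5 ∘ (v4 ∘ (v2 ∘ v1)))) reduces to v3 ∘ v6 ∘ v5 ∘ v4 ∘ v2 ∘ v1

v3 ∘ v6 ∘ v5 ∘ v4 ∘ v2 ∘ v1


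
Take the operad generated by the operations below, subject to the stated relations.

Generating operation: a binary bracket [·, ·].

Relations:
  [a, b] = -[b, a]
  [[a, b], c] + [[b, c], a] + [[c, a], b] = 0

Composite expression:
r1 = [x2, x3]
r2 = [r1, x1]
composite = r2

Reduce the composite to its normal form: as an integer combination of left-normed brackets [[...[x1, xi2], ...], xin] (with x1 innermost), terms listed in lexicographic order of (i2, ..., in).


-[[x1, x2], x3] + [[x1, x3], x2]

A multilinear Lie element is pinned by x1-initial words (x1 innermost).
Composite bracket: [[x2, x3], x1]
Under [a, b] = ab - ba we get 4 signed associative words (2^2 = 4).
Only words starting with x1 matter:
  sign of x1x2x3 is -1, so it contributes -[[x1, x2], x3]
  sign of x1x3x2 is +1, so it contributes +[[x1, x3], x2]


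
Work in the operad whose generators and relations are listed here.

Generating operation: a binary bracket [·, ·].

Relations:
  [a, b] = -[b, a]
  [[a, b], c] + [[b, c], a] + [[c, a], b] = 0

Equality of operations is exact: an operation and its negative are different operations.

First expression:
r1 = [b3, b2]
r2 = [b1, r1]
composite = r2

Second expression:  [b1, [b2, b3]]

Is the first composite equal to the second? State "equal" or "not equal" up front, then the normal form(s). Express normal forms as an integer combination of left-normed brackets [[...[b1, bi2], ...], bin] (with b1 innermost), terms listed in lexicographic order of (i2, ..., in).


In normal form, the first expression is -[[b1, b2], b3] + [[b1, b3], b2]
In normal form, the second expression is [[b1, b2], b3] - [[b1, b3], b2]
The forms do not match — not equal.

not equal: they reduce to -[[b1, b2], b3] + [[b1, b3], b2] and [[b1, b2], b3] - [[b1, b3], b2]


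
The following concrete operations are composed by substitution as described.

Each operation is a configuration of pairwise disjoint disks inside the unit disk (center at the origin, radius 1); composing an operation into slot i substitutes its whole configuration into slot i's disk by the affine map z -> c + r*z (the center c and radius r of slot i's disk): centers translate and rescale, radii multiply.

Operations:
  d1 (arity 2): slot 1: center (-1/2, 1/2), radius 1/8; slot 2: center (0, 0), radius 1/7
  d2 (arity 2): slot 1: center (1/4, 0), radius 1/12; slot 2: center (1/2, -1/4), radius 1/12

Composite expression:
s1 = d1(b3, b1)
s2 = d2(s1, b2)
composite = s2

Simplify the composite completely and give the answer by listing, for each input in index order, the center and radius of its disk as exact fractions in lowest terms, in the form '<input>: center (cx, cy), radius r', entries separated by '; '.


b1: center (1/4, 0), radius 1/84; b2: center (1/2, -1/4), radius 1/12; b3: center (5/24, 1/24), radius 1/96

Below d2, radii multiply path by path; the b-disk centers shift.
b3: after 2 affine steps, its disk has center (5/24, 1/24), radius 1/96
b1: after 2 affine steps, its disk has center (1/4, 0), radius 1/84
b2: after 1 affine step, its disk has center (1/2, -1/4), radius 1/12


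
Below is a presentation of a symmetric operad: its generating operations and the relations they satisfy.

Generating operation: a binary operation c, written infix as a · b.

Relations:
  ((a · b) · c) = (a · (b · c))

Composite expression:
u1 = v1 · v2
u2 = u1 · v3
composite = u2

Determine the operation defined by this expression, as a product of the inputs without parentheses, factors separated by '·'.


v1 · v2 · v3


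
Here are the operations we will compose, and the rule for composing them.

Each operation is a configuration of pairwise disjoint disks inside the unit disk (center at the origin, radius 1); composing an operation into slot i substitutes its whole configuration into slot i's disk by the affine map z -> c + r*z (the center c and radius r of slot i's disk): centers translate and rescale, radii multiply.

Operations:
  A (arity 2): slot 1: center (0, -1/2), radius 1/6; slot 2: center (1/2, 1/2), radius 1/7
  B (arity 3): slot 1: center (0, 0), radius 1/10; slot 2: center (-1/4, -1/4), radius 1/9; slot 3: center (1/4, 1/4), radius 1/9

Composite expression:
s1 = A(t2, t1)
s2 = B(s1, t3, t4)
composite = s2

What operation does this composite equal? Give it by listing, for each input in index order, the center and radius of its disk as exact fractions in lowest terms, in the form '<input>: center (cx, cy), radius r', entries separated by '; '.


t1: center (1/20, 1/20), radius 1/70; t2: center (0, -1/20), radius 1/60; t3: center (-1/4, -1/4), radius 1/9; t4: center (1/4, 1/4), radius 1/9


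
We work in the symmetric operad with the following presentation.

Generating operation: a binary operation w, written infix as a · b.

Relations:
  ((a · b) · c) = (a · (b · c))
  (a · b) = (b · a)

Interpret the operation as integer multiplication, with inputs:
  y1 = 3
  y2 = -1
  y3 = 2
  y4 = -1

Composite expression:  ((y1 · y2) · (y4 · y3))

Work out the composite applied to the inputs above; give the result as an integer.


6

(y1 · y2) = -3
(y4 · y3) = -2
((y1 · y2) · (y4 · y3)) = 6


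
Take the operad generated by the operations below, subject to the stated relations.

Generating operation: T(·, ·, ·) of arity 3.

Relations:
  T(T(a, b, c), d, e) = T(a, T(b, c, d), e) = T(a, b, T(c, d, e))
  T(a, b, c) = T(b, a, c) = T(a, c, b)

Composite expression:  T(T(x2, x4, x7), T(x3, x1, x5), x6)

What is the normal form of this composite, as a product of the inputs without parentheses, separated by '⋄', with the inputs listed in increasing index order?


Any arrangement under T is one operation, so sort the x-inputs.
T(x2, x4, x7) spells out as x2 ⋄ x4 ⋄ x7
T(x3, x1, x5) spells out as x3 ⋄ x1 ⋄ x5
T(T(x2, x4, x7), T(x3, x1, x5), x6) spells out as x2 ⋄ x4 ⋄ x7 ⋄ x3 ⋄ x1 ⋄ x5 ⋄ x6
reordering the factors by index: x1 ⋄ x2 ⋄ x3 ⋄ x4 ⋄ x5 ⋄ x6 ⋄ x7

x1 ⋄ x2 ⋄ x3 ⋄ x4 ⋄ x5 ⋄ x6 ⋄ x7


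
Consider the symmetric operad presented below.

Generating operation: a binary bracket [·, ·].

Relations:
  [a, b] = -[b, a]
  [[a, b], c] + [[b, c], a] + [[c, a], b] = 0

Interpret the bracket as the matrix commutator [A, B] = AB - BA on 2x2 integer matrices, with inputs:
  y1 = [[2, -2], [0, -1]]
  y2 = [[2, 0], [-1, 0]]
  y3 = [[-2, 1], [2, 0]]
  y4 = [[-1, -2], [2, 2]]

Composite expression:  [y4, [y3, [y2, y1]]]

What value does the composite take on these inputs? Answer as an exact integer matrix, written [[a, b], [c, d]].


[y2, y1] = [[-2, -4], [-3, 2]]
[y3, [y2, y1]] = [[5, 12], [-14, -5]]
[y4, [y3, [y2, y1]]] = [[4, -16], [-22, -4]]

[[4, -16], [-22, -4]]


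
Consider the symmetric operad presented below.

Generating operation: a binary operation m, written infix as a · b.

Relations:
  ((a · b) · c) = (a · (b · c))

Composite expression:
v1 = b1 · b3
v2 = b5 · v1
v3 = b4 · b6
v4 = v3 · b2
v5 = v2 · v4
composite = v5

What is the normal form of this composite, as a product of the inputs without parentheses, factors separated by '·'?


b5 · b1 · b3 · b4 · b6 · b2

Key point: m is associative — brackets drop, the b-order remains.
(b1 · b3) unparenthesizes to b1 · b3
(b5 · (b1 · b3)) unparenthesizes to b5 · b1 · b3
(b4 · b6) unparenthesizes to b4 · b6
((b4 · b6) · b2) unparenthesizes to b4 · b6 · b2
((b5 · (b1 · b3)) · ((b4 · b6) · b2)) unparenthesizes to b5 · b1 · b3 · b4 · b6 · b2


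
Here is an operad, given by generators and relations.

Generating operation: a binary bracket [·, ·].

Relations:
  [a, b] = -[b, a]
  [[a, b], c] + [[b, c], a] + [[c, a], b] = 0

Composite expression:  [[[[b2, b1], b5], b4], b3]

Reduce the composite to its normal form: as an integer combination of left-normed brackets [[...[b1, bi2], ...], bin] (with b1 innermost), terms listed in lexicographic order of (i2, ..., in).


Expand each bracket as ab - ba; the b1-initial words give the coefficients.
Composite bracket: [[[[b2, b1], b5], b4], b3]
Each bracket splits as ab - ba, giving 16 signed words (2^4 = 16).
The b1-initial words carry the normal form:
  sign of b1b2b5b4b3 is -1, so it contributes -[[[[b1, b2], b5], b4], b3]

-[[[[b1, b2], b5], b4], b3]


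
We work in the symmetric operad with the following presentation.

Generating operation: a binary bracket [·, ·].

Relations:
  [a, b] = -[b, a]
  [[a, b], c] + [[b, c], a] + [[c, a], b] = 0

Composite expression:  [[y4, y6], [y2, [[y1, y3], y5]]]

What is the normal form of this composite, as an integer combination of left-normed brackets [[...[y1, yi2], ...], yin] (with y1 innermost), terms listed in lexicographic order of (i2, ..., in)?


In the tensor algebra, words opening y1 carry the y1-anchored form.
Composite bracket: [[y4, y6], [y2, [[y1, y3], y5]]]
Applying ab - ba throughout gives 32 signed words (2^5 = 32).
Words beginning with y1 determine it all:
  y1y3y5y2y4y6 (sign +1) contributes +[[[[[y1, y3], y5], y2], y4], y6]
  y1y3y5y2y6y4 (sign -1) contributes -[[[[[y1, y3], y5], y2], y6], y4]

[[[[[y1, y3], y5], y2], y4], y6] - [[[[[y1, y3], y5], y2], y6], y4]


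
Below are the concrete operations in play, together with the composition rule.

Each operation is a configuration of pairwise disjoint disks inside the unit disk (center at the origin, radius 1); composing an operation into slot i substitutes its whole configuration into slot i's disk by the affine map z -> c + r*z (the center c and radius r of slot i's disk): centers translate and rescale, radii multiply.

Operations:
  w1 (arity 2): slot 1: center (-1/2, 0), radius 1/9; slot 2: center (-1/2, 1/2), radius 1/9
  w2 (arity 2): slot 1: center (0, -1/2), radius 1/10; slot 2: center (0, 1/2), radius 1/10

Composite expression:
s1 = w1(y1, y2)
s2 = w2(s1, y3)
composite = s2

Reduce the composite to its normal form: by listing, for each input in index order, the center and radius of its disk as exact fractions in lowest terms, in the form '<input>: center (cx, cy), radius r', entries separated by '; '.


y1: center (-1/20, -1/2), radius 1/90; y2: center (-1/20, -9/20), radius 1/90; y3: center (0, 1/2), radius 1/10

Below w2, radii multiply path by path; the y-disk centers shift.
y1 passes through 2 substitutions, ending at center (-1/20, -1/2), radius 1/90
y2 passes through 2 substitutions, ending at center (-1/20, -9/20), radius 1/90
y3 passes through 1 substitution, ending at center (0, 1/2), radius 1/10


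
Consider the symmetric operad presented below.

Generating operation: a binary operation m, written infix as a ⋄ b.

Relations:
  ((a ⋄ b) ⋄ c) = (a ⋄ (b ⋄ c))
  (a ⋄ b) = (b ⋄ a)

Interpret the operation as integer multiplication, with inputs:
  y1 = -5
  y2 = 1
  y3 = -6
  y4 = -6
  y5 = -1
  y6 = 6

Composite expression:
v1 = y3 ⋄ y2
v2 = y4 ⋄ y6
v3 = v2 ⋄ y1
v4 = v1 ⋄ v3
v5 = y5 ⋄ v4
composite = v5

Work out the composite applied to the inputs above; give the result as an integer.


1080


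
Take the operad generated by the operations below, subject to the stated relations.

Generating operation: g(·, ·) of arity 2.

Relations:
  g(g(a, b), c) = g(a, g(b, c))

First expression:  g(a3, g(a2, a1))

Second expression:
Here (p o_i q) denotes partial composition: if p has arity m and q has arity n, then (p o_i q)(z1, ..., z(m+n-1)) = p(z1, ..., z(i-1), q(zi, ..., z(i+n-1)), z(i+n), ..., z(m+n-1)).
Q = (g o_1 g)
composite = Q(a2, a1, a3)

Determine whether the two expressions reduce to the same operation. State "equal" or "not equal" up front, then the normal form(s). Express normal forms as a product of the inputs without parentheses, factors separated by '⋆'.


not equal: they reduce to a3 ⋆ a2 ⋆ a1 and a2 ⋆ a1 ⋆ a3

Normal form of the first expression: a3 ⋆ a2 ⋆ a1
Normal form of the second expression: a2 ⋆ a1 ⋆ a3
Distinct normal forms: not equal.


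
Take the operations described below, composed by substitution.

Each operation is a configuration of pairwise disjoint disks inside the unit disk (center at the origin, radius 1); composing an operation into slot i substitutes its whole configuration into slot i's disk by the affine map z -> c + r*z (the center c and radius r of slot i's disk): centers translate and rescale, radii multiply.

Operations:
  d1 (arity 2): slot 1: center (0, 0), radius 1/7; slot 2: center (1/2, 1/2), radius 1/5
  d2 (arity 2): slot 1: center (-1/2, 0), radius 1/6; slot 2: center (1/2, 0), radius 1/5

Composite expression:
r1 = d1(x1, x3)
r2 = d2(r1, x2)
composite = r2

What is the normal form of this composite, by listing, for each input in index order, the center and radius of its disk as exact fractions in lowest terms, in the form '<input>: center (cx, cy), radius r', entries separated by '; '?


x1: center (-1/2, 0), radius 1/42; x2: center (1/2, 0), radius 1/5; x3: center (-5/12, 1/12), radius 1/30

Below d2, radii multiply path by path; the x-disk centers shift.
x1: after 2 affine steps, its disk has center (-1/2, 0), radius 1/42
x3: after 2 affine steps, its disk has center (-5/12, 1/12), radius 1/30
x2: after 1 affine step, its disk has center (1/2, 0), radius 1/5


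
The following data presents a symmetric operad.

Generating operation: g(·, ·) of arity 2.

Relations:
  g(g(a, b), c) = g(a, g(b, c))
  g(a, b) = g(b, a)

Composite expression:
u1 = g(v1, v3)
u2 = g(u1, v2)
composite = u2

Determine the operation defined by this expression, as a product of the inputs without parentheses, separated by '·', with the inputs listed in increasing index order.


Reordering under g is free, so list the v-inputs canonically.
g(v1, v3) linearizes to v1 · v3
g(g(v1, v3), v2) linearizes to v1 · v3 · v2
rearranged into index order: v1 · v2 · v3

v1 · v2 · v3


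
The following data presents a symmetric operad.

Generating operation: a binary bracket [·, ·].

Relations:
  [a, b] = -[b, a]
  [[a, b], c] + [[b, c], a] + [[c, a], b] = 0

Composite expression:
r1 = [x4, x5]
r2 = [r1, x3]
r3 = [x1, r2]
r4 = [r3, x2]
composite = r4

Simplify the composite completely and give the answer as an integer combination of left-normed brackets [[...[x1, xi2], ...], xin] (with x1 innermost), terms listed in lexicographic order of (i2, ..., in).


-[[[[x1, x3], x4], x5], x2] + [[[[x1, x3], x5], x4], x2] + [[[[x1, x4], x5], x3], x2] - [[[[x1, x5], x4], x3], x2]

A multilinear Lie element is pinned by x1-initial words (x1 innermost).
Composite bracket: [[x1, [[x4, x5], x3]], x2]
Each bracket splits as ab - ba, giving 16 signed words (2^4 = 16).
Words beginning with x1 determine it all:
  the word x1x3x4x5x2 carries sign -1 and contributes -[[[[x1, x3], x4], x5], x2]
  the word x1x3x5x4x2 carries sign +1 and contributes +[[[[x1, x3], x5], x4], x2]
  the word x1x4x5x3x2 carries sign +1 and contributes +[[[[x1, x4], x5], x3], x2]
  the word x1x5x4x3x2 carries sign -1 and contributes -[[[[x1, x5], x4], x3], x2]


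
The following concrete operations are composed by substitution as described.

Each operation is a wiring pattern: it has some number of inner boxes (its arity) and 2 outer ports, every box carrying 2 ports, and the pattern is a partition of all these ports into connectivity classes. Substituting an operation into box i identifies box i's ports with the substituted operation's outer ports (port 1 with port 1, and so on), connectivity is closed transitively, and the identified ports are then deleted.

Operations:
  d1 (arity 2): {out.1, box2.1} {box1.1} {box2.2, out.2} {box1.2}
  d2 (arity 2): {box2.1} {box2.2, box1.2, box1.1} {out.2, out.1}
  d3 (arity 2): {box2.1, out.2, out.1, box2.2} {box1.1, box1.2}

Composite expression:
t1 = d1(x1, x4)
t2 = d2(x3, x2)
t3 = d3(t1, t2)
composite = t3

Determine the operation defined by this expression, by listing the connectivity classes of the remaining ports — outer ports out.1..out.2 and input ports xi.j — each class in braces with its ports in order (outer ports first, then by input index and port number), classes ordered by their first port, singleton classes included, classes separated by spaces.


{out.1, out.2} {x1.1} {x1.2} {x2.1} {x2.2, x3.1, x3.2} {x4.1, x4.2}

Reachability decides: close wires over d3-identified ports.
after d1, the pattern on (x1, x4) reads {out.1, x4.1} {out.2, x4.2} {x1.1} {x1.2} (out.j = its outer ports)
after d2, the pattern on (x3, x2) reads {out.1, out.2} {x2.1} {x2.2, x3.1, x3.2} (out.j = its outer ports)
after d3, the pattern on (x1, x4, x3, x2) reads {out.1, out.2} {x1.1} {x1.2} {x2.1} {x2.2, x3.1, x3.2} {x4.1, x4.2} (out.j = its outer ports)


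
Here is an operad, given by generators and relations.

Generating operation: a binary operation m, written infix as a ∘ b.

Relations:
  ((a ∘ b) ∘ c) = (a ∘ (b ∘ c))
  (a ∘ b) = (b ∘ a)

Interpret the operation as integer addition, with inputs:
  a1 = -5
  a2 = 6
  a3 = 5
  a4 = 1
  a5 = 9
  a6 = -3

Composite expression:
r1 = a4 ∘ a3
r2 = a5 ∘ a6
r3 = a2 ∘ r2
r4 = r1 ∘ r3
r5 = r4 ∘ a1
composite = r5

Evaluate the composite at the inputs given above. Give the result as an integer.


13

(a4 ∘ a3) = 6
(a5 ∘ a6) = 6
(a2 ∘ (a5 ∘ a6)) = 12
((a4 ∘ a3) ∘ (a2 ∘ (a5 ∘ a6))) = 18
(((a4 ∘ a3) ∘ (a2 ∘ (a5 ∘ a6))) ∘ a1) = 13


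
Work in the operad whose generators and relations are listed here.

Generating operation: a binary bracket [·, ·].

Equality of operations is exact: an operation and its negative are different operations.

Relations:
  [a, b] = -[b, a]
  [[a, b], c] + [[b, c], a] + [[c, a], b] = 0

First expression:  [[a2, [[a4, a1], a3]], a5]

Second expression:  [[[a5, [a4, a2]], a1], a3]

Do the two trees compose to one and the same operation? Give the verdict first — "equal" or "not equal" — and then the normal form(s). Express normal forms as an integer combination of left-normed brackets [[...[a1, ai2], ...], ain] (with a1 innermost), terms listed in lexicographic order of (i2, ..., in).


not equal — first [[[[a1, a4], a3], a2], a5], second -[[[[a1, a2], a4], a5], a3] + [[[[a1, a4], a2], a5], a3] + [[[[a1, a5], a2], a4], a3] - [[[[a1, a5], a4], a2], a3]

Normal form of the first expression: [[[[a1, a4], a3], a2], a5]
Normal form of the second expression: -[[[[a1, a2], a4], a5], a3] + [[[[a1, a4], a2], a5], a3] + [[[[a1, a5], a2], a4], a3] - [[[[a1, a5], a4], a2], a3]
No match — not equal.


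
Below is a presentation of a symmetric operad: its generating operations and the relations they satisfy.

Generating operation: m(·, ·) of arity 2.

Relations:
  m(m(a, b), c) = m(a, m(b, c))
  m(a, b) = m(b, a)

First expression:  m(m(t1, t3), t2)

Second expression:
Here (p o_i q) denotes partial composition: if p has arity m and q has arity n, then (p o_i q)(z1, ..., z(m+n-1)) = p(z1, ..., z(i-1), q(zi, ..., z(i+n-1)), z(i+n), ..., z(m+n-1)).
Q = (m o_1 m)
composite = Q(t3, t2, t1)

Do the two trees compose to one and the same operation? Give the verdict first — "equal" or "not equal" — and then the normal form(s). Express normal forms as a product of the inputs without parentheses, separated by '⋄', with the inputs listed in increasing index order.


Reducing the first expression gives t1 ⋄ t2 ⋄ t3
Reducing the second expression gives t1 ⋄ t2 ⋄ t3
The normal forms match — equal.

equal; both compose to t1 ⋄ t2 ⋄ t3


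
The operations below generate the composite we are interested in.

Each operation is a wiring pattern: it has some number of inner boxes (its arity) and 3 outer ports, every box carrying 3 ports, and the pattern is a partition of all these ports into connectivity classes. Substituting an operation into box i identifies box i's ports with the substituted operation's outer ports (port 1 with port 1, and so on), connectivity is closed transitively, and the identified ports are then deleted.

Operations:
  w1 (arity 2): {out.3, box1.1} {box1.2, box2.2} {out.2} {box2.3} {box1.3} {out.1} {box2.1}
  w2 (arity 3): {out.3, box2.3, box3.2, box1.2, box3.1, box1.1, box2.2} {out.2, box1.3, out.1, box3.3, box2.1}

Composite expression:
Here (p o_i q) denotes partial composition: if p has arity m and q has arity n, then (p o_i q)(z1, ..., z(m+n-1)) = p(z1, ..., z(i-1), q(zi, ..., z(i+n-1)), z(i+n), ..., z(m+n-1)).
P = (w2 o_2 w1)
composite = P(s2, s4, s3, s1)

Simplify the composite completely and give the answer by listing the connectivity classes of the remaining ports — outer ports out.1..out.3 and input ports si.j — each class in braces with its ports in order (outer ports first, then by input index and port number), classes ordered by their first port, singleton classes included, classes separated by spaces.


{out.1, out.2, s1.3, s2.3} {out.3, s1.1, s1.2, s2.1, s2.2, s4.1} {s3.1} {s3.2, s4.2} {s3.3} {s4.3}

After gluing at w2, chains via deleted ports link the s-ports.
after w1, the pattern on (s4, s3) reads {out.1} {out.2} {out.3, s4.1} {s3.1} {s3.2, s4.2} {s3.3} {s4.3} (out.j = its outer ports)
after w2, the pattern on (s2, s4, s3, s1) reads {out.1, out.2, s1.3, s2.3} {out.3, s1.1, s1.2, s2.1, s2.2, s4.1} {s3.1} {s3.2, s4.2} {s3.3} {s4.3} (out.j = its outer ports)


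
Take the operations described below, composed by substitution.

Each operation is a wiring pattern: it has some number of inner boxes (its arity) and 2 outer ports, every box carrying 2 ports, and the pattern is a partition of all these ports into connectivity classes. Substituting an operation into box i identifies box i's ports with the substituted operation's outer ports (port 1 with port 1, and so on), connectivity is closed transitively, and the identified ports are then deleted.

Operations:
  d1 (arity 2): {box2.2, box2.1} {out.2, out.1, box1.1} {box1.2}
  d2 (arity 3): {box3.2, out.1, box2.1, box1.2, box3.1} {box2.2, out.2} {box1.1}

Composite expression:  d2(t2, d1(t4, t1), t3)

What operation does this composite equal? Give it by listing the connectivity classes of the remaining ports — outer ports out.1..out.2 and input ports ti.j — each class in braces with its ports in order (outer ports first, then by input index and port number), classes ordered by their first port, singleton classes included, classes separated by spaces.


{out.1, out.2, t2.2, t3.1, t3.2, t4.1} {t1.1, t1.2} {t2.1} {t4.2}

After gluing at d2, chains via deleted ports link the t-ports.
through d1, on inputs (t4, t1): {out.1, out.2, t4.1} {t1.1, t1.2} {t4.2} (out.j = stage outer ports)
through d2, on inputs (t2, t4, t1, t3): {out.1, out.2, t2.2, t3.1, t3.2, t4.1} {t1.1, t1.2} {t2.1} {t4.2} (out.j = stage outer ports)


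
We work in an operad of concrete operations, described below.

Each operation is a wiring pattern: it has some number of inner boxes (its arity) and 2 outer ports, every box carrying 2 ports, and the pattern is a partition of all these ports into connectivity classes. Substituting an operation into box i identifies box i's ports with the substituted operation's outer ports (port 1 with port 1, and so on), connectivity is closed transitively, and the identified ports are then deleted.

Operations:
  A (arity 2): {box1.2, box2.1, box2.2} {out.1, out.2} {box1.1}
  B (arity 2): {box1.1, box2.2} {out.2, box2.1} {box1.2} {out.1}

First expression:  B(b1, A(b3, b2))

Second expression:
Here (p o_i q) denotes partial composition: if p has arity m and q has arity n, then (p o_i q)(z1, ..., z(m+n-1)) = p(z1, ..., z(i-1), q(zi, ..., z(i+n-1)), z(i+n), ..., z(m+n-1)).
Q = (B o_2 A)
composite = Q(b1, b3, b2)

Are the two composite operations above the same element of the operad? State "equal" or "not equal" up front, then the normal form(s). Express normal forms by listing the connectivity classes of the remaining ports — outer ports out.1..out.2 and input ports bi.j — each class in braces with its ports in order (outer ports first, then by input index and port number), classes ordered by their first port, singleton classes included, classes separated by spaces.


In normal form, the first expression is {out.1} {out.2, b1.1} {b1.2} {b2.1, b2.2, b3.2} {b3.1}
In normal form, the second expression is {out.1} {out.2, b1.1} {b1.2} {b2.1, b2.2, b3.2} {b3.1}
Both agree, so they are equal.

equal; the common form is {out.1} {out.2, b1.1} {b1.2} {b2.1, b2.2, b3.2} {b3.1}


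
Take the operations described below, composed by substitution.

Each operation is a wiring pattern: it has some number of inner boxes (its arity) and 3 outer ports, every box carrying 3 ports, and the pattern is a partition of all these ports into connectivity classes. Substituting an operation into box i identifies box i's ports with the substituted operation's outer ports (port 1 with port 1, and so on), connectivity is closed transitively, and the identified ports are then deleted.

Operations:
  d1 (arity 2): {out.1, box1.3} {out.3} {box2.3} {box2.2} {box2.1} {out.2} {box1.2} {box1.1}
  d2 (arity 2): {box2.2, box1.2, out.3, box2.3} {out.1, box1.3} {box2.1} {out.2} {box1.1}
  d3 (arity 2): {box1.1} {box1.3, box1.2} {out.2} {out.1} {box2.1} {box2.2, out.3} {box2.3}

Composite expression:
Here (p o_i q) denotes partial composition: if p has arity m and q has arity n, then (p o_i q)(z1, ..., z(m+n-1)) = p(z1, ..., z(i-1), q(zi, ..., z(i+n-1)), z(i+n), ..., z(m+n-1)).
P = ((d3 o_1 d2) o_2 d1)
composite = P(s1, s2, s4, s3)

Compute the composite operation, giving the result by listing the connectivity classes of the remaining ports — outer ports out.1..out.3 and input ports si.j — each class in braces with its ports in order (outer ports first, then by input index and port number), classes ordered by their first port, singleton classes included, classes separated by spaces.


{out.1} {out.2} {out.3, s3.2} {s1.1} {s1.2} {s1.3} {s2.1} {s2.2} {s2.3} {s3.1} {s3.3} {s4.1} {s4.2} {s4.3}

Treat the ports identified at d3 as solder joints: merge, then drop.
stage d1: inputs (s2, s4), connectivity {out.1, s2.3} {out.2} {out.3} {s2.1} {s2.2} {s4.1} {s4.2} {s4.3}, out.j its boundary
stage d2: inputs (s1, s2, s4), connectivity {out.1, s1.3} {out.2} {out.3, s1.2} {s1.1} {s2.1} {s2.2} {s2.3} {s4.1} {s4.2} {s4.3}, out.j its boundary
stage d3: inputs (s1, s2, s4, s3), connectivity {out.1} {out.2} {out.3, s3.2} {s1.1} {s1.2} {s1.3} {s2.1} {s2.2} {s2.3} {s3.1} {s3.3} {s4.1} {s4.2} {s4.3}, out.j its boundary


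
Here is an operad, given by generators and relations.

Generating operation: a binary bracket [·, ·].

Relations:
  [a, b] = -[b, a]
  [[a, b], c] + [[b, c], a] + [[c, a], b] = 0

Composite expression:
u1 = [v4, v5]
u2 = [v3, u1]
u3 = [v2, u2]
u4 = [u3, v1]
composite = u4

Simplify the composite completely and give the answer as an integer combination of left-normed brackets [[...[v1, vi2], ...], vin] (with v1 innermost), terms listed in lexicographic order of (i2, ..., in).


Left-normed coefficients sit on the v1-initial expansion words.
Composite bracket: [[v2, [v3, [v4, v5]]], v1]
The bracket unfolds into 16 signed words via [a, b] = ab - ba (2^4 = 16).
Collect the words opening with v1:
  the word v1v2v3v4v5 carries sign -1 and contributes -[[[[v1, v2], v3], v4], v5]
  the word v1v2v3v5v4 carries sign +1 and contributes +[[[[v1, v2], v3], v5], v4]
  the word v1v2v4v5v3 carries sign +1 and contributes +[[[[v1, v2], v4], v5], v3]
  the word v1v2v5v4v3 carries sign -1 and contributes -[[[[v1, v2], v5], v4], v3]
  the word v1v3v4v5v2 carries sign +1 and contributes +[[[[v1, v3], v4], v5], v2]
  the word v1v3v5v4v2 carries sign -1 and contributes -[[[[v1, v3], v5], v4], v2]
  the word v1v4v5v3v2 carries sign -1 and contributes -[[[[v1, v4], v5], v3], v2]
  the word v1v5v4v3v2 carries sign +1 and contributes +[[[[v1, v5], v4], v3], v2]

-[[[[v1, v2], v3], v4], v5] + [[[[v1, v2], v3], v5], v4] + [[[[v1, v2], v4], v5], v3] - [[[[v1, v2], v5], v4], v3] + [[[[v1, v3], v4], v5], v2] - [[[[v1, v3], v5], v4], v2] - [[[[v1, v4], v5], v3], v2] + [[[[v1, v5], v4], v3], v2]


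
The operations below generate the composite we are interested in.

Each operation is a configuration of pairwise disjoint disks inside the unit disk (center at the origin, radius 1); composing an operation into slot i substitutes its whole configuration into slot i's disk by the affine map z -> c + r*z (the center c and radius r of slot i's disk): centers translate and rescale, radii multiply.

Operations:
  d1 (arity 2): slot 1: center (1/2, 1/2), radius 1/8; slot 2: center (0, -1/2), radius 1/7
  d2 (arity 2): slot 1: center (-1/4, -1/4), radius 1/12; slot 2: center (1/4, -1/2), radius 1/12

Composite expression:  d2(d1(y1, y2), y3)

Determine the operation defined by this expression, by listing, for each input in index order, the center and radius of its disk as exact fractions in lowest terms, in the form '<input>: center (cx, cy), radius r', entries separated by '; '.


y1: center (-5/24, -5/24), radius 1/96; y2: center (-1/4, -7/24), radius 1/84; y3: center (1/4, -1/2), radius 1/12
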